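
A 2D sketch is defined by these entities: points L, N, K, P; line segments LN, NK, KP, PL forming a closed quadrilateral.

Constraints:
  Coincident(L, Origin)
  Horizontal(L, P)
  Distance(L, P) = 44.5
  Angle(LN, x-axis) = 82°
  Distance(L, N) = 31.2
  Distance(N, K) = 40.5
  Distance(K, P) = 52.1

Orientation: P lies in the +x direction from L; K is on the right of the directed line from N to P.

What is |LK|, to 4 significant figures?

10.61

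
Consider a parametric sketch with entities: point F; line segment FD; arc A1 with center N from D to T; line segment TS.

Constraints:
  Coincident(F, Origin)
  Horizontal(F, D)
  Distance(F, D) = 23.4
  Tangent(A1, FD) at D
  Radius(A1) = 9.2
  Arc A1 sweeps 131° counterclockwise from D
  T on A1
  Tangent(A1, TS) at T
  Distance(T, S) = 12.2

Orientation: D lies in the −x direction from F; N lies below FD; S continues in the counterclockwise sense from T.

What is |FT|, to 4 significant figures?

33.95

F is at the origin; FD is horizontal with |FD| = 23.4 and D on the −x side, so D = (-23.40, 0.000). Since A1 is tangent to FD there, ND ⟂ FD, so N = D + (0, -9.2) = (-23.40, -9.200). On A1, D sits at bearing 90° from N; a 131° counterclockwise sweep puts T at bearing 221°, so T = N + 9.2·(cos 221°, sin 221°) = (-30.34, -15.24). Then |FT| = |T − F| = 33.95.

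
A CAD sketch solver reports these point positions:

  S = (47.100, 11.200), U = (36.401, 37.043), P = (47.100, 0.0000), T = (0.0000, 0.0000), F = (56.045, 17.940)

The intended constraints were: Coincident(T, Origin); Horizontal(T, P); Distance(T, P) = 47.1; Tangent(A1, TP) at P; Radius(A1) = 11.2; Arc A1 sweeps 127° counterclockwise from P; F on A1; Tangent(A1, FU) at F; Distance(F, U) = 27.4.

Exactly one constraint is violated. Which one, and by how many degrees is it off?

Tangent(A1, FU) at F — off by 8.80°.

T = (0.00, 0.00) ✓; T.y = 0.00, P.y = 0.00 ✓; |TP| = 47.10 ✓; ∠(SP, PT) = 90.00° ✓; |SP| = 11.20 ✓; bearing(S→F) − bearing(S→P) = 127.0° ✓; |SF| = 11.20 ✓; ∠(SF, FU) = 81.20° ✗; |FU| = 27.40 ✓.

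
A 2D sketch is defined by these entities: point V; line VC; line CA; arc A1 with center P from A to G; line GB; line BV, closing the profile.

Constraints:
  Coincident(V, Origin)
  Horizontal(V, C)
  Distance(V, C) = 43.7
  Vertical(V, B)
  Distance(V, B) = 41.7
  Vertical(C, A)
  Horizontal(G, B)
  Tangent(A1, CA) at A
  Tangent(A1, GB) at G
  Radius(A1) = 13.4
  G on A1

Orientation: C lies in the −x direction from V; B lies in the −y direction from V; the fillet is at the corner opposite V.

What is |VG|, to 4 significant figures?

51.55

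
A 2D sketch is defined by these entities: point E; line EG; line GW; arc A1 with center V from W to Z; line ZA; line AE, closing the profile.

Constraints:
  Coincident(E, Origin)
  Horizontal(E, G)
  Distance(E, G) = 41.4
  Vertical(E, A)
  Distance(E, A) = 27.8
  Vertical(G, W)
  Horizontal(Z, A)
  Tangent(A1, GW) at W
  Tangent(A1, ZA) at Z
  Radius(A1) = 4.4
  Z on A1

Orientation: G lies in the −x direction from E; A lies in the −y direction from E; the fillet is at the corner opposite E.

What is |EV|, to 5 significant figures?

43.779

E is at the origin; EG is horizontal with |EG| = 41.4 and G on the −x side, so G = (-41.400, 0.0000). E and A share the same x with |EA| = 27.8 and A on the −y side, so A = (0.0000, -27.800). The virtual corner opposite E is at (-41.400, -27.800). Tangency of A1 to GW means the radius VW is perpendicular to GW and tangency of A1 to ZA means the radius VZ is perpendicular to ZA, with radius 4.4, so the center V sits 4.4 in from both sides at V = (-37.000, -23.400). Then |EV| = |V − E| = 43.779.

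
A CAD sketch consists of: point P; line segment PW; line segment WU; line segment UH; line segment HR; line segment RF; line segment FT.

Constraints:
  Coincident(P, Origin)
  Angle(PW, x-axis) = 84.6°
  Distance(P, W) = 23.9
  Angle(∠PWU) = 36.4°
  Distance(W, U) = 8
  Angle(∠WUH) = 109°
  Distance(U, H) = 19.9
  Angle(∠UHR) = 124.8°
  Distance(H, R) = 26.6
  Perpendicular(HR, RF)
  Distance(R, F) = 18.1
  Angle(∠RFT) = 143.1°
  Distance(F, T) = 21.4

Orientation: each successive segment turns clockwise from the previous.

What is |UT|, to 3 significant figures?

31.4

The perpendicularity gives RF at right angles to HR, so RF runs at 84.8°; with |RF| = 18.1, F = (-31.3, 22.1). ∠RFT = 143.1° gives FT at 47.9° from the x-axis; with |FT| = 21.4, T = (-16.9, 38.0). Then |UT| = |T − U| = 31.4.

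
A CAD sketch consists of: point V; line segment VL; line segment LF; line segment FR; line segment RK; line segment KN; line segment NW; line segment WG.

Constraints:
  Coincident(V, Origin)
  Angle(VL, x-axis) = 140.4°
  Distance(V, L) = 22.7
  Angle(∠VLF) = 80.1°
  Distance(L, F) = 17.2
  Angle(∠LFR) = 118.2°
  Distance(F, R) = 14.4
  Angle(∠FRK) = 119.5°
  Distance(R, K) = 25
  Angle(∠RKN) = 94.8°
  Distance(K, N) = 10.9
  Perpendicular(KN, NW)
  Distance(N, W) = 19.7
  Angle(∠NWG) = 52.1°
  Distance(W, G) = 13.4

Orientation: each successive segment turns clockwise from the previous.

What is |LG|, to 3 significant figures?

28.2

KN ⟂ NW, so NW runs at 103°; with |NW| = 19.7, W = (-2.48, 12.4). ∠NWG = 52.1° gives WG at -24.9° from the x-axis; with |WG| = 13.4, G = (9.67, 6.77). Then |LG| = |G − L| = 28.2.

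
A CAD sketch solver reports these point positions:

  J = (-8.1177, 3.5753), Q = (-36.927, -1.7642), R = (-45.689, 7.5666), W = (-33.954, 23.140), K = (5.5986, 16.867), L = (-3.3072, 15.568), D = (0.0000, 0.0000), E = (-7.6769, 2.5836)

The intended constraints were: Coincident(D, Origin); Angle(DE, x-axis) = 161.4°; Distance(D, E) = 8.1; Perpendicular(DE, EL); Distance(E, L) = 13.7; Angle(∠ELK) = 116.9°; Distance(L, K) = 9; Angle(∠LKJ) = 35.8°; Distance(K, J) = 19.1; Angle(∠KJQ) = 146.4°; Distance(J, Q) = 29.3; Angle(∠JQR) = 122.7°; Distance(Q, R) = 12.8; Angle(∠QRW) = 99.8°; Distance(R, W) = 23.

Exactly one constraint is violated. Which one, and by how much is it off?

Distance(R, W) = 23 — off by 3.50.

D = (0.00, 0.00) ✓; DE at 161.4° ✓; |DE| = 8.100 ✓; ∠(DE, EL) = 90.00° ✓; |EL| = 13.70 ✓; ∠ELK = 116.9° ✓; |LK| = 9.000 ✓; ∠LKJ = 35.80° ✓; |KJ| = 19.10 ✓; ∠KJQ = 146.4° ✓; |JQ| = 29.30 ✓; ∠JQR = 122.7° ✓; |QR| = 12.80 ✓; ∠QRW = 99.80° ✓; |RW| = 19.50 ✗.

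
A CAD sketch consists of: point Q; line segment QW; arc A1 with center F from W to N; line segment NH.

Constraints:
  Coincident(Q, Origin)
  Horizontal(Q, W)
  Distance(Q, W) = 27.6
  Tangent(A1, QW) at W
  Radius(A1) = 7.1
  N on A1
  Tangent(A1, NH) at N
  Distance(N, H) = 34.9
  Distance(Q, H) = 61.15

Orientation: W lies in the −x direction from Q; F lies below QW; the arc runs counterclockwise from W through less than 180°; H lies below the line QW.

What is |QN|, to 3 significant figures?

34.0

Q is at the origin; QW is horizontal with |QW| = 27.6 and W on the −x side, so W = (-27.6, 0.00). Tangency of A1 to QW means the radius FW is perpendicular to QW, so F = W + (0, -7.1) = (-27.6, -7.10). Since FN ⟂ NH (tangency), |FH| = √(7.1² + 34.9²) = 35.6 regardless of where N sits on A1. So H lies on both circle(Q, 61.15) and circle(F, 35.6); the below-QW intersection is H = (-50.7, -34.2). N is the foot of the tangent from H: N = (-33.8, -3.67).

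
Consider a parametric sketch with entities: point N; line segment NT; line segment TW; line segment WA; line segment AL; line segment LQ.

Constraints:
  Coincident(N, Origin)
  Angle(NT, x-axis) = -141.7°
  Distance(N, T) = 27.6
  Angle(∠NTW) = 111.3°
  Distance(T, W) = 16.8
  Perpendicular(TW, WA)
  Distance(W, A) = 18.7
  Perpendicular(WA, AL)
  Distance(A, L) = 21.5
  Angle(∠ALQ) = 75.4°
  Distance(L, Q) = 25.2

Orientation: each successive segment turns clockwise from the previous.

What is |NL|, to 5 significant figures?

8.8073

TW is perpendicular to WA, so WA runs at 59.600°; with |WA| = 18.7, A = (-26.687, 7.5245). The perpendicularity gives AL at right angles to WA, so AL runs at -30.400°; with |AL| = 21.5, L = (-8.1432, -3.3553). Then |NL| = |L − N| = 8.8073.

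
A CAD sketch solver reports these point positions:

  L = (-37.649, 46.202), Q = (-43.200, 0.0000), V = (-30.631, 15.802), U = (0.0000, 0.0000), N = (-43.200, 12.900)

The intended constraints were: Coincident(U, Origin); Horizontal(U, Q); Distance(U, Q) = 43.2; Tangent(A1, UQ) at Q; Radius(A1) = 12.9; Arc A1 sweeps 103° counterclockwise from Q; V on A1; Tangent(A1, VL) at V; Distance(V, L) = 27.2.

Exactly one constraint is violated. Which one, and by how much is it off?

Distance(V, L) = 27.2 — off by 4.00.

U = (0.00, 0.00) ✓; U.y = 0.00, Q.y = 0.00 ✓; |UQ| = 43.20 ✓; ∠(NQ, QU) = 90.00° ✓; |NQ| = 12.90 ✓; bearing(N→V) − bearing(N→Q) = 103.0° ✓; |NV| = 12.90 ✓; ∠(NV, VL) = 90.00° ✓; |VL| = 31.20 ✗.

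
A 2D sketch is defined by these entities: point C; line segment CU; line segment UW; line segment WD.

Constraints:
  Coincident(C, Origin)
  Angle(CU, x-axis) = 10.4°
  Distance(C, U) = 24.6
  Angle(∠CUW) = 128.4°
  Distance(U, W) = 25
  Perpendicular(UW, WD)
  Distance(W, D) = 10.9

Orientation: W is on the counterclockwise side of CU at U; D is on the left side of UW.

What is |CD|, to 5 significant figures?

41.142

C is at the origin; CU runs at 10.4° with length 24.6, so U = 24.6·(cos 10.4°, sin 10.4°) = (24.196, 4.4408). ∠CUW = 128.4°, so UW runs at 10.4° + (180° − 128.4°) = 62.000° from the x-axis; with |UW| = 25.0, W = U + 25.0·(cos 62.000°, sin 62.000°) = (35.933, 26.514). The perpendicularity gives WD at right angles to UW; with |WD| = 10.9 on the left of UW, D = W + 10.9·(-0.88295, 0.46947) = (26.309, 31.632). Then |CD| = |D − C| = 41.142.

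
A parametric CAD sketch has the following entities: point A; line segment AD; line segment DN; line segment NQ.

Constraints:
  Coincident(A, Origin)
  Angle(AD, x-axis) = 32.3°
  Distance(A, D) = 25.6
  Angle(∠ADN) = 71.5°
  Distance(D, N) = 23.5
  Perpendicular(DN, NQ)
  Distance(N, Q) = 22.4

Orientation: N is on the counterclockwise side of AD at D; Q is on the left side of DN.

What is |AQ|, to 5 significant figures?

15.491

∠ADN = 71.5°, so DN runs at 32.3° + (180° − 71.5°) = 140.80° from the x-axis; with |DN| = 23.5, N = D + 23.5·(cos 140.80°, sin 140.80°) = (3.4275, 28.532). The perpendicularity gives NQ at right angles to DN; with |NQ| = 22.4 on the left of DN, Q = N + 22.4·(-0.63203, -0.77494) = (-10.730, 11.173). Then |AQ| = |Q − A| = 15.491.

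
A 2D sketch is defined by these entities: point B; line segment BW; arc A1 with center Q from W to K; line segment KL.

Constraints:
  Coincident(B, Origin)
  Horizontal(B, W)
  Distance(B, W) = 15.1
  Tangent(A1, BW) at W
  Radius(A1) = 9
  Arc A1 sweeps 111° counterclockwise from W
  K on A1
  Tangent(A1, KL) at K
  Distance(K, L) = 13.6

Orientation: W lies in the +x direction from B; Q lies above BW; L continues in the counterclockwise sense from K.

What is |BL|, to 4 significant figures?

31.11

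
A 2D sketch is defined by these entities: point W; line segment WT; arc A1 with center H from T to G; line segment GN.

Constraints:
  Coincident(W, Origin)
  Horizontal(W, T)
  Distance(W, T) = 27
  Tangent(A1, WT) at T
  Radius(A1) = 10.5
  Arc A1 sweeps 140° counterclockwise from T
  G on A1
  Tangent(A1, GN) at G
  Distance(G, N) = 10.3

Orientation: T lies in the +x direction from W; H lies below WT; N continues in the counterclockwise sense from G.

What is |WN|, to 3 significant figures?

37.8

W is at the origin; W and T share the same y with |WT| = 27.0 and T on the +x side, so T = (27.0, 0.00). Since A1 is tangent to WT there, HT ⟂ WT, so H = T + (0, -10.5) = (27.0, -10.5). On A1, T sits at bearing 90° from H; a 140° counterclockwise sweep puts G at bearing 230°, so G = H + 10.5·(cos 230°, sin 230°) = (20.3, -18.5). The tangent condition forces HG to be normal to GN, so GN runs along (−sin 230°, cos 230°); with |GN| = 10.3, N = (28.1, -25.2). Then |WN| = |N − W| = 37.8.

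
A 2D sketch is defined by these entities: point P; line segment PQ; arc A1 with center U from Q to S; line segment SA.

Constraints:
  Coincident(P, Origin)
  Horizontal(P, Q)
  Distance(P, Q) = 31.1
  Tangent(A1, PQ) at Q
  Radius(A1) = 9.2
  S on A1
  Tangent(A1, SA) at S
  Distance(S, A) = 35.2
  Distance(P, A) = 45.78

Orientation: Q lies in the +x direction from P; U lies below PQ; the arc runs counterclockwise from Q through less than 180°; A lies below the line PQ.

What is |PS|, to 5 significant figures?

23.352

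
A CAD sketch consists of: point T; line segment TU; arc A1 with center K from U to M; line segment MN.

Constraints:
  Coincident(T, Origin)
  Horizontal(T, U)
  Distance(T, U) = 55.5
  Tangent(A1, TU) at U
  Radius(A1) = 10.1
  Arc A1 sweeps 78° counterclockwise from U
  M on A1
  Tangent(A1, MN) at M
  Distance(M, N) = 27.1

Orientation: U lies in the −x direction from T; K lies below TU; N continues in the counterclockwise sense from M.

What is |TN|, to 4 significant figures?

78.95

T is at the origin; TU is horizontal with |TU| = 55.5 and U on the −x side, so U = (-55.50, 0.000). Tangency of A1 to TU means the radius KU is perpendicular to TU, so K = U + (0, -10.1) = (-55.50, -10.10). On A1, U sits at bearing 90° from K; a 78° counterclockwise sweep puts M at bearing 168°, so M = K + 10.1·(cos 168°, sin 168°) = (-65.38, -8.000). A1 meets MN tangentially, so KM is at right angles to MN, so MN runs along (−sin 168°, cos 168°); with |MN| = 27.1, N = (-71.01, -34.51). Then |TN| = |N − T| = 78.95.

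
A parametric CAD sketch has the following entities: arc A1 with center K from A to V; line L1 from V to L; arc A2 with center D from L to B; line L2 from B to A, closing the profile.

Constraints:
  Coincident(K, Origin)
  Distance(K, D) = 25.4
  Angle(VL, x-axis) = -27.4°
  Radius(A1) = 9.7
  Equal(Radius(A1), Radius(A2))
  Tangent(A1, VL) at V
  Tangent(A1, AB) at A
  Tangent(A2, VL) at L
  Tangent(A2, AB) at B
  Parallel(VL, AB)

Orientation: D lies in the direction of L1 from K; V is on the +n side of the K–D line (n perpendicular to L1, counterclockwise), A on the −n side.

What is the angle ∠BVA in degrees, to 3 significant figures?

52.6°

Tangency of A1 to both parallel lines with radius 9.7 puts V and A at K ± 9.7·n: V = (4.46, 8.61), A = (-4.46, -8.61). Equal radii place L and B the same way about D: L = D + 9.7·n = (27.0, -3.08), B = D − 9.7·n = (18.1, -20.3). Then cos ∠BVA = VB·VA / (|VB||VA|), giving 52.6°.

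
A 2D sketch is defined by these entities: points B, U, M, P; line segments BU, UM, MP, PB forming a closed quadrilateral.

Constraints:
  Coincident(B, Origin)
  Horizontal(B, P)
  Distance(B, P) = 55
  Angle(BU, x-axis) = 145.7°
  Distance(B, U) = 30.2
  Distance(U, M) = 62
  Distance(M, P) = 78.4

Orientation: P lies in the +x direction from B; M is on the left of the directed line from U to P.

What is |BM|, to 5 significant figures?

67.377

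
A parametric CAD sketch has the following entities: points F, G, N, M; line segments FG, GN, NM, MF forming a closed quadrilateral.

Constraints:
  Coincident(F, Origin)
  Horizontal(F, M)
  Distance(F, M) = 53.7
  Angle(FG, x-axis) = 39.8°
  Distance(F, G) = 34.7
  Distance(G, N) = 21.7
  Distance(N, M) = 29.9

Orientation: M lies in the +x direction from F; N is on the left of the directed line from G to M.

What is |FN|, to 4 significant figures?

55.50

F is at the origin; FM is horizontal with |FM| = 53.7 and M in +x, so M = (53.7, 0). FG runs at 39.8° with |FG| = 34.7, so G = (26.66, 22.21). N is determined by |GN| = 21.7 and |NM| = 29.9 together: it lies at the intersection of circle(G, 21.7) and circle(M, 29.9). With |GM| = 34.99, the foot of the radical line on GM is 11.45 from G and the perpendicular offset is √(21.7² − 11.45²) = 18.43. Taking the left-of-GM solution: N = (47.21, 29.19).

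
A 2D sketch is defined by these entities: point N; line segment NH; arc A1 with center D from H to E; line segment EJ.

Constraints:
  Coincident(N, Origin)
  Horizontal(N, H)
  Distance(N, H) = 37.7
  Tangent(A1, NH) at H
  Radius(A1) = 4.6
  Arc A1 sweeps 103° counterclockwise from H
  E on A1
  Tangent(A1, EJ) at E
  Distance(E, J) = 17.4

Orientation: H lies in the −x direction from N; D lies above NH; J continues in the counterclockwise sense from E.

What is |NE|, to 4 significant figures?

33.69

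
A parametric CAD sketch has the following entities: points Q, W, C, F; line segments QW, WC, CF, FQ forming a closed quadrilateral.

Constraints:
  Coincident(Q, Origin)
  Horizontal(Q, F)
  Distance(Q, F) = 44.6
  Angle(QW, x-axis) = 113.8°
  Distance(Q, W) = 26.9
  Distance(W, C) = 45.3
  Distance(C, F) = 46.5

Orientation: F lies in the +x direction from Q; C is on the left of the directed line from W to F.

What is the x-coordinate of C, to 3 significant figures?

30.0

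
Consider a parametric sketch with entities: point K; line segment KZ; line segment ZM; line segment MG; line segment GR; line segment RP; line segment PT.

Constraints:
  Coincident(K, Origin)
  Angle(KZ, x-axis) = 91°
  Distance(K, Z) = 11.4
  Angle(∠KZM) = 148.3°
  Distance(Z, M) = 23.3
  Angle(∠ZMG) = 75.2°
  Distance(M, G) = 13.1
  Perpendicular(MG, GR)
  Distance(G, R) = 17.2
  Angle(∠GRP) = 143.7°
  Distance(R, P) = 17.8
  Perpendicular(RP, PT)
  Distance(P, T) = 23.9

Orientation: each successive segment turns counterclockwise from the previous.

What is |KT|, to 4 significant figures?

33.53

K is at the origin; KZ runs at 91.0° with length 11.4, so Z = (-0.1990, 11.40). ∠KZM = 148.3° gives ZM at 122.7° from the x-axis; with |ZM| = 23.3, M = (-12.79, 31.01). ∠ZMG = 75.2° gives MG at -132.5° from the x-axis; with |MG| = 13.1, G = (-21.64, 21.35). The perpendicularity gives GR at right angles to MG, so GR runs at -42.50°; with |GR| = 17.2, R = (-8.956, 9.727). ∠GRP = 143.7° gives RP at -6.200° from the x-axis; with |RP| = 17.8, P = (8.740, 7.805). RP is perpendicular to PT, so PT runs at 83.80°; with |PT| = 23.9, T = (11.32, 31.56). Then |KT| = |T − K| = 33.53.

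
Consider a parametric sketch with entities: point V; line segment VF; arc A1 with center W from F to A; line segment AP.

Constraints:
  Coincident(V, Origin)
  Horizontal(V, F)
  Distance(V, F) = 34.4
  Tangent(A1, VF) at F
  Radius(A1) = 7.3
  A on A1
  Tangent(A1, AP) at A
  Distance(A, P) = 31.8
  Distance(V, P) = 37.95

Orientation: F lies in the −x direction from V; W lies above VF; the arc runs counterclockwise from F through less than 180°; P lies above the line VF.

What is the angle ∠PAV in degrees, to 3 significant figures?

78.5°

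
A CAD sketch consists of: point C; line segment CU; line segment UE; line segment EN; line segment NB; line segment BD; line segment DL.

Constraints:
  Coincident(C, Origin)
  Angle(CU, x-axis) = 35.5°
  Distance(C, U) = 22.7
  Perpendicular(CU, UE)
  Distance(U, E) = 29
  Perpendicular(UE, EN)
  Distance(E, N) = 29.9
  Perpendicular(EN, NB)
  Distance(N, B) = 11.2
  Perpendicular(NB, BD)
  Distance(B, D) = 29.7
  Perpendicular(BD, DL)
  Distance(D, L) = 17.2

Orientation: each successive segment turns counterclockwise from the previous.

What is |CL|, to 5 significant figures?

41.608

C is at the origin; CU runs at 35.5° with length 22.7, so U = (18.480, 13.182). The perpendicularity gives UE at right angles to CU, so UE runs at 125.50°; with |UE| = 29.0, E = (1.6400, 36.791). UE ⟂ EN, so EN runs at -144.50°; with |EN| = 29.9, N = (-22.702, 19.428). EN ⟂ NB, so NB runs at -54.500°; with |NB| = 11.2, B = (-16.198, 10.310). The perpendicularity gives BD at right angles to NB, so BD runs at 35.500°; with |BD| = 29.7, D = (7.9811, 27.557). BD is perpendicular to DL, so DL runs at 125.50°; with |DL| = 17.2, L = (-2.0070, 41.560). Then |CL| = |L − C| = 41.608.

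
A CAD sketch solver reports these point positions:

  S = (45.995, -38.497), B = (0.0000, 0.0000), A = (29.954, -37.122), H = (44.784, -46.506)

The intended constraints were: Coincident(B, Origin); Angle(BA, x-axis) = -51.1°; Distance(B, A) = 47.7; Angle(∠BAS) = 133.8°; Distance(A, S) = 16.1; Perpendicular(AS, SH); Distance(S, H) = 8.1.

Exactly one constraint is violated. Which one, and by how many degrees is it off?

Perpendicular(AS, SH) — off by 3.70°.

B = (0.00, 0.00) ✓; BA at -51.10° ✓; |BA| = 47.70 ✓; ∠BAS = 133.8° ✓; |AS| = 16.10 ✓; ∠(AS, SH) = 93.70° ✗; |SH| = 8.100 ✓.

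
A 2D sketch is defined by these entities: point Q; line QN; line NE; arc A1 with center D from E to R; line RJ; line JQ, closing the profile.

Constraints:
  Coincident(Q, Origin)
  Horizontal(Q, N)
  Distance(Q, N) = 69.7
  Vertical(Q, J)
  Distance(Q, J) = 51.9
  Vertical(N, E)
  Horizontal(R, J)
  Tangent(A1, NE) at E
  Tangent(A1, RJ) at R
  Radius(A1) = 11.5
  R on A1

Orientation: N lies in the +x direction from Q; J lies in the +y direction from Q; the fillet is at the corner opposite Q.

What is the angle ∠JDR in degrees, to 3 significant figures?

78.8°

Q is at the origin; Q and N share the same y with |QN| = 69.7 and N on the +x side, so N = (69.7, 0.00). QJ is vertical with |QJ| = 51.9 and J on the +y side, so J = (0.00, 51.9). The virtual corner opposite Q is at (69.7, 51.9). Since A1 is tangent to NE there, DE ⟂ NE and since A1 is tangent to RJ there, DR ⟂ RJ, with radius 11.5, so the center D sits 11.5 in from both sides at D = (58.2, 40.4). That places the tangent points at E = (69.7, 40.4) on NE and R = (58.2, 51.9) on RJ. Then cos ∠JDR = DJ·DR / (|DJ||DR|), giving 78.8°.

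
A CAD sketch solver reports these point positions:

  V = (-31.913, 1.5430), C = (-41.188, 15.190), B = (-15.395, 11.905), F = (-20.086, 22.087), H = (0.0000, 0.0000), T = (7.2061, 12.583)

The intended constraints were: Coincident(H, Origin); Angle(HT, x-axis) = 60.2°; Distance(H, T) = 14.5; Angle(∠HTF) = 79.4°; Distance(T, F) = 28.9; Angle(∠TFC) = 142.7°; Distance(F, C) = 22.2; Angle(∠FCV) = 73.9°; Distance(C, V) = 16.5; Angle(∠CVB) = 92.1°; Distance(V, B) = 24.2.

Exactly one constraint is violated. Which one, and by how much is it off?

Distance(V, B) = 24.2 — off by 4.70.

H = (0.00, 0.00) ✓; HT at 60.20° ✓; |HT| = 14.50 ✓; ∠HTF = 79.40° ✓; |TF| = 28.90 ✓; ∠TFC = 142.7° ✓; |FC| = 22.20 ✓; ∠FCV = 73.90° ✓; |CV| = 16.50 ✓; ∠CVB = 92.10° ✓; |VB| = 19.50 ✗.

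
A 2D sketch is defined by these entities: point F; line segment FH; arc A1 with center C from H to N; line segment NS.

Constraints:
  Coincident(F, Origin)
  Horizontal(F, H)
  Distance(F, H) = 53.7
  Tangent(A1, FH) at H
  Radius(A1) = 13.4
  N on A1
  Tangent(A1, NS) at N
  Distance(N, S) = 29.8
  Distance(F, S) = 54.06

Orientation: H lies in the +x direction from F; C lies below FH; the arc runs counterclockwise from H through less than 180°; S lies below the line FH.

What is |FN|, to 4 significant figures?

42.01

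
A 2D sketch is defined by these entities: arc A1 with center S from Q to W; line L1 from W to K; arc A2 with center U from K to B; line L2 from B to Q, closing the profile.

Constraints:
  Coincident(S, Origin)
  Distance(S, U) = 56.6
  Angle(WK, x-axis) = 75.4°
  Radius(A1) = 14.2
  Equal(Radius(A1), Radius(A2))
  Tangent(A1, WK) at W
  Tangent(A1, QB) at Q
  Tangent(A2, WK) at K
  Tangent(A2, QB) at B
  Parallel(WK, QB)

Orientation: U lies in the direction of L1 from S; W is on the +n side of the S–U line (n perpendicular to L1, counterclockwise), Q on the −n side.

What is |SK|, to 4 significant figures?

58.35

Tangency of A1 to both parallel lines with radius 14.2 puts W and Q at S ± 14.2·n: W = (-13.74, 3.579), Q = (13.74, -3.579). Equal radii place K and B the same way about U: K = U + 14.2·n = (0.5257, 58.35), B = U − 14.2·n = (28.01, 51.19). Then |SK| = |K − S| = 58.35.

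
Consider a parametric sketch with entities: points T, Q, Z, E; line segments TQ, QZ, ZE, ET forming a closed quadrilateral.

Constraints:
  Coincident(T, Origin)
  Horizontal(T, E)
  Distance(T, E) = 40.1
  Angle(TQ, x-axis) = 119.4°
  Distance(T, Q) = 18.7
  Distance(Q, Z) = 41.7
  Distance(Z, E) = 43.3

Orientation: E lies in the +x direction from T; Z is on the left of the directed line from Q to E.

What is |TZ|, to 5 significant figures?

47.475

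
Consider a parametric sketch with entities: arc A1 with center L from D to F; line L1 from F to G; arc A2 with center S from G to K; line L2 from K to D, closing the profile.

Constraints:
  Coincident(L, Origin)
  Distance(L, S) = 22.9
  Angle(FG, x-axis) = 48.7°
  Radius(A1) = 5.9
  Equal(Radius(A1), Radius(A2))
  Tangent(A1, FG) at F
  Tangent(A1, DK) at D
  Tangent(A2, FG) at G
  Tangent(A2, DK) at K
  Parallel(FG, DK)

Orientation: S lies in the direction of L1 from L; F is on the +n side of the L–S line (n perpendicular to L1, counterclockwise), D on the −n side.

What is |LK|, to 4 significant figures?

23.65

The slot axis is L1's direction at 48.7°, so u = (cos 48.7°, sin 48.7°) = (0.6600, 0.7513) and n = (−sin 48.7°, cos 48.7°) = (-0.7513, 0.6600). L is at the origin and S lies 22.9 along u from L, so S = 22.9·u = (15.11, 17.20). Tangency of A1 to both parallel lines with radius 5.9 puts F and D at L ± 5.9·n: F = (-4.432, 3.894), D = (4.432, -3.894). Equal radii place G and K the same way about S: G = S + 5.9·n = (10.68, 21.10), K = S − 5.9·n = (19.55, 13.31). Then |LK| = |K − L| = 23.65.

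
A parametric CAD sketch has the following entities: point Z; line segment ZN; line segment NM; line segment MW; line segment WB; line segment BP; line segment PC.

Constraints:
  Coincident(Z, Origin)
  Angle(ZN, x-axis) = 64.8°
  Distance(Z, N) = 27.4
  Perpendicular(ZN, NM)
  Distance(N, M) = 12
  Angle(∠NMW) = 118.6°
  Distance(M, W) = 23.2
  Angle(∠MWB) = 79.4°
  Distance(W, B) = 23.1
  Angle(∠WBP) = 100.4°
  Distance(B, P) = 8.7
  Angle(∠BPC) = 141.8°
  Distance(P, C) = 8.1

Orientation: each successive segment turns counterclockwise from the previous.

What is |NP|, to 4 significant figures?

20.08

Z is at the origin; ZN runs at 64.8° with length 27.4, so N = (11.67, 24.79). The perpendicularity gives NM at right angles to ZN, so NM runs at 154.8°; with |NM| = 12.0, M = (0.8084, 29.90). ∠NMW = 118.6° gives MW at -143.8° from the x-axis; with |MW| = 23.2, W = (-17.91, 16.20). ∠MWB = 79.4° gives WB at -43.20° from the x-axis; with |WB| = 23.1, B = (-1.074, 0.3865). ∠WBP = 100.4° gives BP at 36.40° from the x-axis; with |BP| = 8.7, P = (5.929, 5.549). Then |NP| = |P − N| = 20.08.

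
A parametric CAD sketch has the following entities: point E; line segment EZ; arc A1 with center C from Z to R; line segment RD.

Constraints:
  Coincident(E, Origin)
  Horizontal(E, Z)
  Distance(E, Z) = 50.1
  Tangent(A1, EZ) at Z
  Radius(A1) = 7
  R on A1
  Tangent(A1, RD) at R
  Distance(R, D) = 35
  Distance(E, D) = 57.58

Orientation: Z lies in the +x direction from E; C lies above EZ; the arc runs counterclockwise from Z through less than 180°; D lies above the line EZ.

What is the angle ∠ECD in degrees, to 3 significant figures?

81.8°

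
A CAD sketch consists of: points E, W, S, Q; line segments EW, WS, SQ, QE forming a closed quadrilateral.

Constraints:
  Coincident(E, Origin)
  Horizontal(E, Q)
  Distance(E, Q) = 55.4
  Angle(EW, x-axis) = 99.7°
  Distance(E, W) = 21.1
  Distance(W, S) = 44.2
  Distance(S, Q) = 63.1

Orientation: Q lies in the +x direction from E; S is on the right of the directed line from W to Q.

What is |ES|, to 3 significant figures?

23.6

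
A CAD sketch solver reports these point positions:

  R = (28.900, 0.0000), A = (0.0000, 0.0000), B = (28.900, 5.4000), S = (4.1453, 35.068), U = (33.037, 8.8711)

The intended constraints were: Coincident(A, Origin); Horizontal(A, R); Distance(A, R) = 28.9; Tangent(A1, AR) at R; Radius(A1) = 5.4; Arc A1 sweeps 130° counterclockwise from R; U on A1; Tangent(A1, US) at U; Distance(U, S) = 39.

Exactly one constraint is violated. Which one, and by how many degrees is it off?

Tangent(A1, US) at U — off by 7.80°.

A = (0.00, 0.00) ✓; A.y = 0.00, R.y = 0.00 ✓; |AR| = 28.90 ✓; ∠(BR, RA) = 90.00° ✓; |BR| = 5.400 ✓; bearing(B→U) − bearing(B→R) = 130.0° ✓; |BU| = 5.400 ✓; ∠(BU, US) = 82.20° ✗; |US| = 39.00 ✓.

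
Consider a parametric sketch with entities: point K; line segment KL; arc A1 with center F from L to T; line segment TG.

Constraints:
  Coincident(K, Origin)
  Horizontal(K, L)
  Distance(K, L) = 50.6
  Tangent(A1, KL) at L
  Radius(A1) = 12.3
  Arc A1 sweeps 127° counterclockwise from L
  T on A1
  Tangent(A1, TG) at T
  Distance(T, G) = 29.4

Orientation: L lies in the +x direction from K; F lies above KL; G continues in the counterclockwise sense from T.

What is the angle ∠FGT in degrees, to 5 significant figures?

22.703°

On A1, L sits at bearing -90° from F; a 127° counterclockwise sweep puts T at bearing 37°, so T = F + 12.3·(cos 37°, sin 37°) = (60.423, 19.702). The tangent condition forces FT to be normal to TG, so TG runs along (−sin 37°, cos 37°); with |TG| = 29.4, G = (42.730, 43.182). Then cos ∠FGT = GF·GT / (|GF||GT|), giving 22.703°.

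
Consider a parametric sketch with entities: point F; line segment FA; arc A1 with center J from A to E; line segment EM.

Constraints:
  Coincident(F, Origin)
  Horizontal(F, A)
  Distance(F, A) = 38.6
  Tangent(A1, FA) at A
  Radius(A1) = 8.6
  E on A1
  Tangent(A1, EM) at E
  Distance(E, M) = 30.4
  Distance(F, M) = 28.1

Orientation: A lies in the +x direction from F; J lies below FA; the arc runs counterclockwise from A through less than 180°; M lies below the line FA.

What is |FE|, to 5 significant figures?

32.329

F is at the origin; F and A share the same y with |FA| = 38.6 and A on the +x side, so A = (38.600, 0.0000). Since A1 is tangent to FA there, JA ⟂ FA, so J = A + (0, -8.6) = (38.600, -8.6000). Since JE ⟂ EM (tangency), |JM| = √(8.6² + 30.4²) = 31.593 regardless of where E sits on A1. So M lies on both circle(F, 28.1) and circle(J, 31.593); the below-FA intersection is M = (11.884, -25.463). E is the foot of the tangent from M: E = (32.203, -2.8518).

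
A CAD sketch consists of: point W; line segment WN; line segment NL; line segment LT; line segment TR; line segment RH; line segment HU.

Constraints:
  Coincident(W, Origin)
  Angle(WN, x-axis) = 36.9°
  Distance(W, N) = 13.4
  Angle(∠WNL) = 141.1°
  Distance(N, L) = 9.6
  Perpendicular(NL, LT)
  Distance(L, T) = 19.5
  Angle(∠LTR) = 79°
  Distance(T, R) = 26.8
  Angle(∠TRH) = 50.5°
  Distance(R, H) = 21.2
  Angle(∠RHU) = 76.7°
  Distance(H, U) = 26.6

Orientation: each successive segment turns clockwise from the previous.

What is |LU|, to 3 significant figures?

24.8

W is at the origin; WN runs at 36.9° with length 13.4, so N = (10.7, 8.05). ∠WNL = 141.1° gives NL at -2.00° from the x-axis; with |NL| = 9.6, L = (20.3, 7.71). NL ⟂ LT, so LT runs at -92.0°; with |LT| = 19.5, T = (19.6, -11.8). ∠LTR = 79.0° gives TR at 167° from the x-axis; with |TR| = 26.8, R = (-6.48, -5.75). ∠TRH = 50.5° gives RH at 37.5° from the x-axis; with |RH| = 21.2, H = (10.3, 7.16). ∠RHU = 76.7° gives HU at -65.8° from the x-axis; with |HU| = 26.6, U = (21.2, -17.1). Then |LU| = |U − L| = 24.8.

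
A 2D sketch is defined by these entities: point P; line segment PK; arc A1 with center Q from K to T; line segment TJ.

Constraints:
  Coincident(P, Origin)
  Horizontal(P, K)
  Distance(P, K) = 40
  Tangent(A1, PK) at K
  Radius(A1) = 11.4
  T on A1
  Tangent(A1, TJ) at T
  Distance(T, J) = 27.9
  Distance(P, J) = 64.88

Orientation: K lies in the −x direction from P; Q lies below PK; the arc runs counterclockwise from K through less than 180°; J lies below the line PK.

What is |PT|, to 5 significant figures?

52.620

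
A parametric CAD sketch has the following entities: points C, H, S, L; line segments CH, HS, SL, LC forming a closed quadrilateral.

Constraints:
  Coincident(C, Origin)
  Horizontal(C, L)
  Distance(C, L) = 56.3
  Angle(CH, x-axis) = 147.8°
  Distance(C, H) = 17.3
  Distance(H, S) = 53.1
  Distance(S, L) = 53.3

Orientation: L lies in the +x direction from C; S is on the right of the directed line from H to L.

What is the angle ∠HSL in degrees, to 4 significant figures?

84.49°

C is at the origin; C and L share the same y with |CL| = 56.3 and L in +x, so L = (56.3, 0). CH runs at 147.8° with |CH| = 17.3, so H = (-14.64, 9.219). S is determined by |HS| = 53.1 and |SL| = 53.3 together: it lies at the intersection of circle(H, 53.1) and circle(L, 53.3). With |HL| = 71.54, the foot of the radical line on HL is 35.62 from H and the perpendicular offset is √(53.1² − 35.62²) = 39.38. Taking the right-of-HL solution: S = (15.61, -34.42).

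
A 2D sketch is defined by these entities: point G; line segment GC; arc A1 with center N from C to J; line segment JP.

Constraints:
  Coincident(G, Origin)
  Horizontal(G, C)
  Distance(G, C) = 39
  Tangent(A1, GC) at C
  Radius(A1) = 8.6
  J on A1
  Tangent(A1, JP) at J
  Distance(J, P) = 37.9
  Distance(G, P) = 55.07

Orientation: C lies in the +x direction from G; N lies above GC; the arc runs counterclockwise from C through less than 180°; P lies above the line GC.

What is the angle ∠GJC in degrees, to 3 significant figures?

43.4°

Checks: |NJ| = 8.600 ✓; ∠(NJ, JP) = 90.00° ✓; |JP| = 37.90 ✓; |GP| = 55.07 ✓.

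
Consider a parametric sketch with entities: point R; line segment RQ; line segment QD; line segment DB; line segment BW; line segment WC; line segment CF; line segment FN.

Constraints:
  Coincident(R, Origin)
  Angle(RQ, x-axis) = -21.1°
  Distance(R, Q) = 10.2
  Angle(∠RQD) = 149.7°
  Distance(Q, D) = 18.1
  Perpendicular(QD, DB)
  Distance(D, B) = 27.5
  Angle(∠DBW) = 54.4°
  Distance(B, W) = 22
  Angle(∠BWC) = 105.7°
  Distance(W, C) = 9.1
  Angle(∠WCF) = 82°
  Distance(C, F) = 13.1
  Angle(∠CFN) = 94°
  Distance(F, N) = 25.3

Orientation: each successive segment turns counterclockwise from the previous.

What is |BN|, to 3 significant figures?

15.6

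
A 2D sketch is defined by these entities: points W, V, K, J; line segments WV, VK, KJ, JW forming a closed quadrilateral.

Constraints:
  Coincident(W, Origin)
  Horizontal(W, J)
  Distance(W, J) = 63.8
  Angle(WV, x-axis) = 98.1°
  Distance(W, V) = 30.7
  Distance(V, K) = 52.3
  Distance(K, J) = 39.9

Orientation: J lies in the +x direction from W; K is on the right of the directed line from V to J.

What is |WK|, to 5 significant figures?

28.637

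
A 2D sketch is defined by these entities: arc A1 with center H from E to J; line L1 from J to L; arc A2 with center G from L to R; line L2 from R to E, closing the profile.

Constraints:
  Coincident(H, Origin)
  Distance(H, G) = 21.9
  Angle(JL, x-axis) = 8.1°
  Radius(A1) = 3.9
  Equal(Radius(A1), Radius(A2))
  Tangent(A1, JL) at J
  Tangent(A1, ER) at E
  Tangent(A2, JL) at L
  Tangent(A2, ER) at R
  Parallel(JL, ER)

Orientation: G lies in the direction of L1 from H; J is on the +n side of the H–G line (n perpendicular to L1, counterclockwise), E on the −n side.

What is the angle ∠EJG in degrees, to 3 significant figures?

79.9°

H is at the origin and G lies 21.9 along u from H, so G = 21.9·u = (21.7, 3.09). Tangency of A1 to both parallel lines with radius 3.9 puts J and E at H ± 3.9·n: J = (-0.550, 3.86), E = (0.550, -3.86). Then cos ∠EJG = JE·JG / (|JE||JG|), giving 79.9°.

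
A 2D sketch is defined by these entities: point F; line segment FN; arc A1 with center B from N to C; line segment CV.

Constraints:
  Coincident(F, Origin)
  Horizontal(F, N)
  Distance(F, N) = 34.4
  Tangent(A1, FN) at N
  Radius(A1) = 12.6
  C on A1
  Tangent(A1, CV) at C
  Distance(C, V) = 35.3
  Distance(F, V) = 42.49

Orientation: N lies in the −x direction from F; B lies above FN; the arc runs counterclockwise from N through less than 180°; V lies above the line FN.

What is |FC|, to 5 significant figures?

24.035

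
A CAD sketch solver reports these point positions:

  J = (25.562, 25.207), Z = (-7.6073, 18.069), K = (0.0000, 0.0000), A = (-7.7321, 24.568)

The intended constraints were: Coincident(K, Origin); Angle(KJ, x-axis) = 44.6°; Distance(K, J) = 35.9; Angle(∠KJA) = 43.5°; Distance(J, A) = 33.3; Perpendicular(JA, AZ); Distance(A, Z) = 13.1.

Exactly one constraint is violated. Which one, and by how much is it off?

Distance(A, Z) = 13.1 — off by 6.60.

K = (0.00, 0.00) ✓; KJ at 44.60° ✓; |KJ| = 35.90 ✓; ∠KJA = 43.50° ✓; |JA| = 33.30 ✓; ∠(JA, AZ) = 90.00° ✓; |AZ| = 6.500 ✗.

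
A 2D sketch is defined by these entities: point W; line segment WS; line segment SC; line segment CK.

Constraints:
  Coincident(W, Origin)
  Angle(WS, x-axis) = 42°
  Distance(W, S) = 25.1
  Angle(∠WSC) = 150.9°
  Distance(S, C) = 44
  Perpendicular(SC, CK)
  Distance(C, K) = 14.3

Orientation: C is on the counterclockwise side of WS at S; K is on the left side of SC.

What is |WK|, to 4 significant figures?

65.96

W is at the origin; WS runs at 42.0° with length 25.1, so S = 25.1·(cos 42.0°, sin 42.0°) = (18.65, 16.80). ∠WSC = 150.9°, so SC runs at 42.0° + (180° − 150.9°) = 71.10° from the x-axis; with |SC| = 44.0, C = S + 44.0·(cos 71.10°, sin 71.10°) = (32.91, 58.42). SC ⟂ CK; with |CK| = 14.3 on the left of SC, K = C + 14.3·(-0.9461, 0.3239) = (19.38, 63.05). Then |WK| = |K − W| = 65.96.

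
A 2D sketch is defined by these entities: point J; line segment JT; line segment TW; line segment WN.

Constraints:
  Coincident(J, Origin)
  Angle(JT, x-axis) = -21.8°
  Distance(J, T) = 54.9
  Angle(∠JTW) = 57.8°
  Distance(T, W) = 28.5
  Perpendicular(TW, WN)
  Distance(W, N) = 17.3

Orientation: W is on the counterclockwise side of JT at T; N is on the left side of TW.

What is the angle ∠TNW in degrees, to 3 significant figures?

58.7°

J is at the origin; JT runs at -21.8° with length 54.9, so T = 54.9·(cos -21.8°, sin -21.8°) = (51.0, -20.4). ∠JTW = 57.8°, so TW runs at -21.8° + (180° − 57.8°) = 100° from the x-axis; with |TW| = 28.5, W = T + 28.5·(cos 100°, sin 100°) = (45.8, 7.64). TW is perpendicular to WN; with |WN| = 17.3 on the left of TW, N = W + 17.3·(-0.984, -0.181) = (28.8, 4.52). Then cos ∠TNW = NT·NW / (|NT||NW|), giving 58.7°.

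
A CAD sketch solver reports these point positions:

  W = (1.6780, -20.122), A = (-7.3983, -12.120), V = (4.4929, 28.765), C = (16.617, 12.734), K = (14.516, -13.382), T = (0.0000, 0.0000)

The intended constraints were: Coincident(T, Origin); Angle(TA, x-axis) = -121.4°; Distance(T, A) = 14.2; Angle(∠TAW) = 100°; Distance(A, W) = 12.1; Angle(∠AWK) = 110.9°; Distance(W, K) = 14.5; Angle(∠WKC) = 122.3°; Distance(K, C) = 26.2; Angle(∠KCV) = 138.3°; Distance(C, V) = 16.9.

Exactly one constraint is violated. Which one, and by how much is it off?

Distance(C, V) = 16.9 — off by 3.20.

T = (0.00, 0.00) ✓; TA at -121.4° ✓; |TA| = 14.20 ✓; ∠TAW = 100.0° ✓; |AW| = 12.10 ✓; ∠AWK = 110.9° ✓; |WK| = 14.50 ✓; ∠WKC = 122.3° ✓; |KC| = 26.20 ✓; ∠KCV = 138.3° ✓; |CV| = 20.10 ✗.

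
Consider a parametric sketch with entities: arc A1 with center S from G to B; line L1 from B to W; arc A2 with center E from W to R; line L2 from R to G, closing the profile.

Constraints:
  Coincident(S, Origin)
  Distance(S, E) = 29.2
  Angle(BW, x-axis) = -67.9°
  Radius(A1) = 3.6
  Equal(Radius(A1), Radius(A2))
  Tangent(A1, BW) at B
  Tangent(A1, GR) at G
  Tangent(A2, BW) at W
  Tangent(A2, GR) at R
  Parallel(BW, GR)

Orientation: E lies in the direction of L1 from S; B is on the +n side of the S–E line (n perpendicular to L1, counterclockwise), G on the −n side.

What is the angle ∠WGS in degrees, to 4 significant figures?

76.15°

The slot axis is L1's direction at -67.9°, so u = (cos -67.9°, sin -67.9°) = (0.3762, -0.9265) and n = (−sin -67.9°, cos -67.9°) = (0.9265, 0.3762). S is at the origin and E lies 29.2 along u from S, so E = 29.2·u = (10.99, -27.05). Tangency of A1 to both parallel lines with radius 3.6 puts B and G at S ± 3.6·n: B = (3.336, 1.354), G = (-3.336, -1.354). Equal radii place W and R the same way about E: W = E + 3.6·n = (14.32, -25.70), R = E − 3.6·n = (7.650, -28.41). Then cos ∠WGS = GW·GS / (|GW||GS|), giving 76.15°.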